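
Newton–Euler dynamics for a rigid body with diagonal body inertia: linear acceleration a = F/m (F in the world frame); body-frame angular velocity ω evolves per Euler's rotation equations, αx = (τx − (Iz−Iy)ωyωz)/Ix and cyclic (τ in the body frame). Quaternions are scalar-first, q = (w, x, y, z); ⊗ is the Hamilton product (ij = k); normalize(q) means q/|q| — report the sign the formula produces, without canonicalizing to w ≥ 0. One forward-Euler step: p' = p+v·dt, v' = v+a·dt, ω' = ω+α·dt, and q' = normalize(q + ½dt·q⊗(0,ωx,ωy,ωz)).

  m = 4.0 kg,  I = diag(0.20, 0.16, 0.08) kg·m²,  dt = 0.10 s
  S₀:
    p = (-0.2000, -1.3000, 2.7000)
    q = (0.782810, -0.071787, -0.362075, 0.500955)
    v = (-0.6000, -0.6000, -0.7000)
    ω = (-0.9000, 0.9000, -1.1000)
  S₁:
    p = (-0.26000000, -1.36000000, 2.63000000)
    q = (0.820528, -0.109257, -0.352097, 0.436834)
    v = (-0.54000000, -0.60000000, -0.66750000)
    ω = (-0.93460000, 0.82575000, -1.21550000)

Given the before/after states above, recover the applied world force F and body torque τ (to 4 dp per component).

ω₁ − ω₀ = (-0.03460000, -0.07425000, -0.11550000)
gyro term ω₀×Iω₀ = (0.0792, 0.1188, 0.0324)
τ = I·(Δω/dt) + ω₀×(Iω₀) = (0.0100, 0.0000, -0.0600)
velocity change Δv = (0.06000000, 0.00000000, 0.03250000)
applied force F = (2.4000, 0.0000, 1.3000)

F = (2.4000, 0.0000, 1.3000)
τ = (0.0100, 0.0000, -0.0600)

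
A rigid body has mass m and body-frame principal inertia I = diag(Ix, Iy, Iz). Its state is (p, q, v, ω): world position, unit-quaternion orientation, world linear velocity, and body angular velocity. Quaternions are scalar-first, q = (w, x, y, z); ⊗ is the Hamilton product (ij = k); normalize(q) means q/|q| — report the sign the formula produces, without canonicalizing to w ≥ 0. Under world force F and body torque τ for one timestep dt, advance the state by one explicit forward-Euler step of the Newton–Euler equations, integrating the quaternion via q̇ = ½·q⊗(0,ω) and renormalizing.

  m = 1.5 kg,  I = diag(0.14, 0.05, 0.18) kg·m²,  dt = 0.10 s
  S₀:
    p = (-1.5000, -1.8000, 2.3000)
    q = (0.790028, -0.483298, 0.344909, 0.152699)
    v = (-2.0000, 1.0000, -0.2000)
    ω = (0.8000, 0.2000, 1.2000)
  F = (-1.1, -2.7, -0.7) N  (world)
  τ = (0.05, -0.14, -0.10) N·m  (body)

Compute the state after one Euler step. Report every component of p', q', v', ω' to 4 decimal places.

a = (-0.7333, -1.8000, -0.4667)
p' = p + v·dt = (-1.7000, -1.7000, 2.2800)
new velocity v' = (-2.0733, 0.8200, -0.2467)
gyro term ω×Iω = (0.0312, -0.0384, -0.0144)
α = I⁻¹(τ − ω×Iω) = (0.1343, -2.0320, -0.4756)
ω' = ω + α·dt = (0.8134, -0.0032, 1.1524)
2q̇ = q⊗(0,ω) = (0.1344178, 1.0153734, 0.8601224, 0.5754468)
q' = normalize(q + ½dt·q⊗(0,ω)) = (0.7946, -0.4314, 0.3869, 0.1810)

p' = (-1.7000, -1.7000, 2.2800)
q' = (0.7946, -0.4314, 0.3869, 0.1810)
v' = (-2.0733, 0.8200, -0.2467)
ω' = (0.8134, -0.0032, 1.1524)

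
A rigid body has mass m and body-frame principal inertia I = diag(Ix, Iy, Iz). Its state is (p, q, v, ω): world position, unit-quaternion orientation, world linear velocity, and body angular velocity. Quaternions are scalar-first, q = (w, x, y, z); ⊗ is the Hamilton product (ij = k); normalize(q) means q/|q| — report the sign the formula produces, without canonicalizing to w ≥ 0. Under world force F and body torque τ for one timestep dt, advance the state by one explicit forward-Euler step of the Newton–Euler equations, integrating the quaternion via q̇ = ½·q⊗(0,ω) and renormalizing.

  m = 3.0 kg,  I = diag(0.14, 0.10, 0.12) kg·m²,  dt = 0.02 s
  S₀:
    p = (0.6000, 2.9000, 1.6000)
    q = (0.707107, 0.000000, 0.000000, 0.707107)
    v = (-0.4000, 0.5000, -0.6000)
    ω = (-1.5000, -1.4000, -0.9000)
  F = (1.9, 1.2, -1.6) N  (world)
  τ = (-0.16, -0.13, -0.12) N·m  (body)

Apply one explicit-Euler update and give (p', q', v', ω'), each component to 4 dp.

p' = (0.5920, 2.9100, 1.5880)
q' = (0.7133, -0.0007, -0.0205, 0.7006)
v' = (-0.3873, 0.5080, -0.6107)
ω' = (-1.5265, -1.4314, -0.9060)

new position p' = (0.5920, 2.9100, 1.5880)
v' = v + a·dt = (-0.3873, 0.5080, -0.6107)
(τ − ω×Iω)/I = (-1.3229, -1.5700, -0.3000)
ω' = ω + α·dt = (-1.5265, -1.4314, -0.9060)
q⊗(0,ω) = (0.6363963, -0.0707107, -2.0506103, -0.6363963)
q + ½dt·q⊗(0,ω), renormalized = (0.7133, -0.0007, -0.0205, 0.7006)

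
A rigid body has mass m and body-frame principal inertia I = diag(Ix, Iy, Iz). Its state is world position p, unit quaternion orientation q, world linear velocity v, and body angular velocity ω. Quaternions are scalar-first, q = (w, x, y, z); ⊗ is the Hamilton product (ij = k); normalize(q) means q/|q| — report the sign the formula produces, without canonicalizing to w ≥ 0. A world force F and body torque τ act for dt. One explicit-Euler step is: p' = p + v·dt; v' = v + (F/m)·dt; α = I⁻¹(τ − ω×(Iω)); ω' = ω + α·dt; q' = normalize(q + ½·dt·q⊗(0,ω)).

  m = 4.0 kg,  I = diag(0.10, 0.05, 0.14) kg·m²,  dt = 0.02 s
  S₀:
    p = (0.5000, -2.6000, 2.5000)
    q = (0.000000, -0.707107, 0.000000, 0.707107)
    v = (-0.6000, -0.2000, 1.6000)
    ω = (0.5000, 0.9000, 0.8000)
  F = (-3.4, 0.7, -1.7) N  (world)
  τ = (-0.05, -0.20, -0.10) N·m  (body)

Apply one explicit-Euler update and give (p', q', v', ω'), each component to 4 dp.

(τ − ω×Iω)/I = (-1.1480, -3.6800, -0.5536)
ω' = ω + α·dt = (0.4770, 0.8264, 0.7889)
2q̇ = q⊗(0,ω) = (-0.2121321, -0.6363963, 0.9192391, -0.6363963)
q' = normalize(q + ½dt·q⊗(0,ω)) = (-0.0021, -0.7134, 0.0092, 0.7007)
new position p' = (0.4880, -2.6040, 2.5320)
v' = v + a·dt = (-0.6170, -0.1965, 1.5915)

p' = (0.4880, -2.6040, 2.5320)
q' = (-0.0021, -0.7134, 0.0092, 0.7007)
v' = (-0.6170, -0.1965, 1.5915)
ω' = (0.4770, 0.8264, 0.7889)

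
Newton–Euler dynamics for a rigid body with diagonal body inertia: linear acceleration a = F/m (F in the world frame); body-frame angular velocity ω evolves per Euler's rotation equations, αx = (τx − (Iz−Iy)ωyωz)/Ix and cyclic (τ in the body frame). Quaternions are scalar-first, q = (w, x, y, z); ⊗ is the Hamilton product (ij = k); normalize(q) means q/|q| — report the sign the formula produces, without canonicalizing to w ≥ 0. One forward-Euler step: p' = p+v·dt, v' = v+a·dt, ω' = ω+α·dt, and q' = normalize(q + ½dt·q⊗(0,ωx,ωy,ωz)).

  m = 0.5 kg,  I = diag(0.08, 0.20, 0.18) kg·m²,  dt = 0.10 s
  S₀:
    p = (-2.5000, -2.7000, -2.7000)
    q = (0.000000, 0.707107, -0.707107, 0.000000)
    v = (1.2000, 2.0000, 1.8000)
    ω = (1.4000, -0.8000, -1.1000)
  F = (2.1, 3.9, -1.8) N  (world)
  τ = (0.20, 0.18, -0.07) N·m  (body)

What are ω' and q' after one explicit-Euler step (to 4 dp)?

gyro term ω×Iω = (-0.0176, 0.1540, -0.1344)
angular accel α = (2.7200, 0.1300, 0.3578)
new body rate ω' = (1.6720, -0.7870, -1.0642)
Hamilton product q⊗(0,ω) = (-1.5556354, 0.7778177, 0.7778177, 0.4242642)
q' = normalize(q + ½dt·q⊗(0,ω)) = (-0.0774, 0.7425, -0.6651, 0.0211)

ω' = (1.6720, -0.7870, -1.0642)
q' = (-0.0774, 0.7425, -0.6651, 0.0211)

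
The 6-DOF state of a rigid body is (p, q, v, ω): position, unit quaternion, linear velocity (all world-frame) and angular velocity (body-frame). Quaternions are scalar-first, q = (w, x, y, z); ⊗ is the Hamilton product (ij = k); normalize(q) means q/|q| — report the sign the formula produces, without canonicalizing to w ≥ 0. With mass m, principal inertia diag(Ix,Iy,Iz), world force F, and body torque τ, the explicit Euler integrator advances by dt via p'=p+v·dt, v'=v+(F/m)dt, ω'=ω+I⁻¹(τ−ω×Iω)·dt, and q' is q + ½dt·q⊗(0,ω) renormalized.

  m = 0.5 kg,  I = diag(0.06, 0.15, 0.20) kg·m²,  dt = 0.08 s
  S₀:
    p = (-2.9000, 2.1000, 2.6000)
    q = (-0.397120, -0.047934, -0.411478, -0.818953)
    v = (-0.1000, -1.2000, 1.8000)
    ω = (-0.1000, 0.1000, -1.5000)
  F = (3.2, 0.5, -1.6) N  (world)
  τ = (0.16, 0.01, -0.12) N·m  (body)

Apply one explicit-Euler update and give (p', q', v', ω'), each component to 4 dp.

p' = (-2.9080, 2.0040, 2.7440)
q' = (-0.4440, -0.0183, -0.4119, -0.7955)
v' = (0.4120, -1.1200, 1.5440)
ω' = (0.1233, 0.1165, -1.5476)

linear accel F/m = (6.4000, 1.0000, -3.2000)
p + v·dt = (-2.9080, 2.0040, 2.7440)
new velocity v' = (0.4120, -1.1200, 1.5440)
precession coupling ω×(Iω) = (-0.0075, -0.0210, -0.0009)
(τ − ω×Iω)/I = (2.7917, 0.2067, -0.5955)
new body rate ω' = (0.1233, 0.1165, -1.5476)
2q̇ = q⊗(0,ω) = (-1.1920751, 0.7388243, -0.0297177, 0.5497388)
q + ½dt·q⊗(0,ω), renormalized = (-0.4440, -0.0183, -0.4119, -0.7955)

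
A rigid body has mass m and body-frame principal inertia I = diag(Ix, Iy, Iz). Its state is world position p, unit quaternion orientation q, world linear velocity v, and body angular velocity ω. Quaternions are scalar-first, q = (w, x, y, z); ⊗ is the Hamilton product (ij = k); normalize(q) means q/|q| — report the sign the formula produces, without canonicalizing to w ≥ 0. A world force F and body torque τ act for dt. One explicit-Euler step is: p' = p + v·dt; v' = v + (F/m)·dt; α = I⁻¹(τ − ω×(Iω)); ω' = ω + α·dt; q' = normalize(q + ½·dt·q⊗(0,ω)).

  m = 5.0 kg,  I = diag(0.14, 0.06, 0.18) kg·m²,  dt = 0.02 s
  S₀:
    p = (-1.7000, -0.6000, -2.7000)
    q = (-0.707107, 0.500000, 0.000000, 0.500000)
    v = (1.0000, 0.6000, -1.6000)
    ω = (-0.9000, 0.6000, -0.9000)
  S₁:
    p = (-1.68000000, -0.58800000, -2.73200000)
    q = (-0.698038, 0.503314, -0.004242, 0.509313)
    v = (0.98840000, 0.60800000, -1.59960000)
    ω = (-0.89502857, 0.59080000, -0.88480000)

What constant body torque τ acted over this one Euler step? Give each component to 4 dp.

ω₁ − ω₀ = (0.00497143, -0.00920000, 0.01520000)
gyro term ω₀×Iω₀ = (-0.0648, -0.0324, 0.0432)
I·α + gyro = (-0.0300, -0.0600, 0.1800)

τ = (-0.0300, -0.0600, 0.1800)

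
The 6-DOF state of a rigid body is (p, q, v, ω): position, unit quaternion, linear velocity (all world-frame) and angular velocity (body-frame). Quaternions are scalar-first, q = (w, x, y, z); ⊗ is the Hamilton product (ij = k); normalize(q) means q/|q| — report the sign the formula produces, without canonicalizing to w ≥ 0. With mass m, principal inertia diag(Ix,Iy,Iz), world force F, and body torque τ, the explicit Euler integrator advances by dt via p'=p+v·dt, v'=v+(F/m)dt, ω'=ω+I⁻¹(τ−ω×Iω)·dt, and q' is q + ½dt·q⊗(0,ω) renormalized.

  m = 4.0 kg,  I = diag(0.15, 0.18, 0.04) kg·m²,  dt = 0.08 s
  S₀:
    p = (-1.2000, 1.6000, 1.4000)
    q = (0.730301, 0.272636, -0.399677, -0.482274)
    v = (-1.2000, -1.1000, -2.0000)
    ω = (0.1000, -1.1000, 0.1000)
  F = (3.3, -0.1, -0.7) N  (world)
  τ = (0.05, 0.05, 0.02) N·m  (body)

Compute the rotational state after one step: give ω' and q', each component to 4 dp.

ω' = (0.1185, -1.0783, 0.1466)
q' = (0.7129, 0.2525, -0.4344, -0.4893)

ω×(Iω) gyroscopic = (0.0154, 0.0011, -0.0033)
(τ − ω×Iω)/I = (0.2307, 0.2717, 0.5825)
ω + α·dt = (0.1185, -1.0783, 0.1466)
2q̇ = q⊗(0,ω) = (-0.4186809, -0.4974390, -0.8788221, -0.1869018)
q' = normalize(q + ½dt·q⊗(0,ω)) = (0.7129, 0.2525, -0.4344, -0.4893)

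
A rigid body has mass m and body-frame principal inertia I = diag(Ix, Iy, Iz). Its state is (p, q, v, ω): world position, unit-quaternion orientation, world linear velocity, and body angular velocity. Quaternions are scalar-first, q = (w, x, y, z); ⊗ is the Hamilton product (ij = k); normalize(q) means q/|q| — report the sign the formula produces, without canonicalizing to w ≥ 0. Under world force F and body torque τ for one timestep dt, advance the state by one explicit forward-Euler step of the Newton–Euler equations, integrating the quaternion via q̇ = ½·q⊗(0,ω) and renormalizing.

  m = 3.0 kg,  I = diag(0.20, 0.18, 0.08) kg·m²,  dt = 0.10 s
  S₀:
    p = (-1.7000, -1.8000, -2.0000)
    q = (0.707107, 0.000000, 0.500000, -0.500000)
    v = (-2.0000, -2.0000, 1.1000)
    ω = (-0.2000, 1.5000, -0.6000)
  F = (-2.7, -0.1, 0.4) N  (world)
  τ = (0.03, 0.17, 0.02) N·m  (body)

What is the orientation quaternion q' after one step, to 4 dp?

2q̇ = q⊗(0,ω) = (-1.0500000, 0.3085786, 1.1606605, -0.3242642)
q' = normalize(q + ½dt·q⊗(0,ω)) = (0.6524, 0.0154, 0.5562, -0.5145)

q' = (0.6524, 0.0154, 0.5562, -0.5145)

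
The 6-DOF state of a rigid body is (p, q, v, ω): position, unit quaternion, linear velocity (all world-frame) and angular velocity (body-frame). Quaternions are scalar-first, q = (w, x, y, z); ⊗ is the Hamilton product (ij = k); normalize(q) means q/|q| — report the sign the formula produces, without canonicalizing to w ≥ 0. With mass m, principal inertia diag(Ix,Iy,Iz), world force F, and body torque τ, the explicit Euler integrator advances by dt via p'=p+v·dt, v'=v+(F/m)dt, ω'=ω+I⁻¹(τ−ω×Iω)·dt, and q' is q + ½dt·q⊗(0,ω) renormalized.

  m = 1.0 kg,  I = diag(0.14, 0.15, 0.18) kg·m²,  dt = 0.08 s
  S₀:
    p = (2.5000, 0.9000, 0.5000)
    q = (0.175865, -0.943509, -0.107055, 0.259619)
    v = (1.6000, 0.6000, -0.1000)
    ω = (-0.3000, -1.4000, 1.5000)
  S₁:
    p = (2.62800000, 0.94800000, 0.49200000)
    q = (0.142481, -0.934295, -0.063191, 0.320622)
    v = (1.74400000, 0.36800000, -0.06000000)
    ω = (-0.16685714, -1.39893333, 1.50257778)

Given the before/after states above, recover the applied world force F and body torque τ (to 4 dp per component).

F = (1.8000, -2.9000, 0.5000)
τ = (0.1700, 0.0200, 0.0100)

Δω = ω₁−ω₀ = (0.13314286, 0.00106667, 0.00257778)
gyro term ω₀×Iω₀ = (-0.0630, 0.0180, 0.0042)
I·α + gyro = (0.1700, 0.0200, 0.0100)
Δv = v₁−v₀ = (0.14400000, -0.23200000, 0.04000000)
F = m·Δv/dt = (1.8000, -2.9000, 0.5000)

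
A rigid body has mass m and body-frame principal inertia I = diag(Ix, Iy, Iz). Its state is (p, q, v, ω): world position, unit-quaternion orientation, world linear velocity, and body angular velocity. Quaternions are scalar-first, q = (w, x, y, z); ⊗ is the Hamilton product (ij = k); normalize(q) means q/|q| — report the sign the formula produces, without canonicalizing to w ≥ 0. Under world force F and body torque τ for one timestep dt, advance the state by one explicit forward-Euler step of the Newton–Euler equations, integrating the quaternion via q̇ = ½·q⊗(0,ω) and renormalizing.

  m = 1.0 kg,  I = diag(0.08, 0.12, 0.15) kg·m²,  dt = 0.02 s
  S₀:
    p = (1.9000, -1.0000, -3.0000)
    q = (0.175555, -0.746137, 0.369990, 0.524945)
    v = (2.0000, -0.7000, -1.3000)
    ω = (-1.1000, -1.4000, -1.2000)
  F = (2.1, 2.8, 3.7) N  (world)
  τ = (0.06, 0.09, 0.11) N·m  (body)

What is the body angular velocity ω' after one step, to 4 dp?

ω' = (-1.0976, -1.3696, -1.1935)

angular accel α = (0.1200, 1.5200, 0.3227)
new body rate ω' = (-1.0976, -1.3696, -1.1935)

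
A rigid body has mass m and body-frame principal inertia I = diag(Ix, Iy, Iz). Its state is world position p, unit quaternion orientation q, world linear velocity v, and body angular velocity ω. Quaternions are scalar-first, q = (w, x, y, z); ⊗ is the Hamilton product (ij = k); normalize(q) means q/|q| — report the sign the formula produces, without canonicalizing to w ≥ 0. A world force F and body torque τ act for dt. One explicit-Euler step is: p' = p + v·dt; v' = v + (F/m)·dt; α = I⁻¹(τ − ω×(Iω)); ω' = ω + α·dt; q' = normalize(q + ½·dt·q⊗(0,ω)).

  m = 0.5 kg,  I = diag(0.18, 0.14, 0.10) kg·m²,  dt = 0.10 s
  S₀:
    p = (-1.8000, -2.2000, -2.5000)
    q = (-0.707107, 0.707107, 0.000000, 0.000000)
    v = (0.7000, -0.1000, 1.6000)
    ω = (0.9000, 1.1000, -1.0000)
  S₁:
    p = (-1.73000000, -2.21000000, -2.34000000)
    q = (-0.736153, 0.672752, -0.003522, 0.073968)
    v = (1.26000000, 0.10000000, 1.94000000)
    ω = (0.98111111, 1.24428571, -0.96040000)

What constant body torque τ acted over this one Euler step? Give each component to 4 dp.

rate change Δω = (0.08111111, 0.14428571, 0.03960000)
τ = I·(Δω/dt) + ω₀×(Iω₀) = (0.1900, 0.1300, 0.0000)

τ = (0.1900, 0.1300, 0.0000)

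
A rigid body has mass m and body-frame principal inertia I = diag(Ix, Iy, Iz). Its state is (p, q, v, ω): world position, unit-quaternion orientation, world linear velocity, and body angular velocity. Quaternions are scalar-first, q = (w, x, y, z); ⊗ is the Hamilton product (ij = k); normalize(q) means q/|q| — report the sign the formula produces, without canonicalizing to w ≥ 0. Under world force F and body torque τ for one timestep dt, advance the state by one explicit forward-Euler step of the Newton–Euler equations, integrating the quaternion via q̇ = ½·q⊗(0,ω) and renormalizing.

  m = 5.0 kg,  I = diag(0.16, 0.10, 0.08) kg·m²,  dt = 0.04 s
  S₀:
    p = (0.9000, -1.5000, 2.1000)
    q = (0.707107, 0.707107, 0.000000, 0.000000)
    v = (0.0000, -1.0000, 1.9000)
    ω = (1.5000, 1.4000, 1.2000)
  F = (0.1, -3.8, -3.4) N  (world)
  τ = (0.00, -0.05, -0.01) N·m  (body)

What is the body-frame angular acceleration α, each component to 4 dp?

α = (0.2100, -1.9400, 1.4500)

gyro term ω×Iω = (-0.0336, 0.1440, -0.1260)
(τ − ω×Iω)/I = (0.2100, -1.9400, 1.4500)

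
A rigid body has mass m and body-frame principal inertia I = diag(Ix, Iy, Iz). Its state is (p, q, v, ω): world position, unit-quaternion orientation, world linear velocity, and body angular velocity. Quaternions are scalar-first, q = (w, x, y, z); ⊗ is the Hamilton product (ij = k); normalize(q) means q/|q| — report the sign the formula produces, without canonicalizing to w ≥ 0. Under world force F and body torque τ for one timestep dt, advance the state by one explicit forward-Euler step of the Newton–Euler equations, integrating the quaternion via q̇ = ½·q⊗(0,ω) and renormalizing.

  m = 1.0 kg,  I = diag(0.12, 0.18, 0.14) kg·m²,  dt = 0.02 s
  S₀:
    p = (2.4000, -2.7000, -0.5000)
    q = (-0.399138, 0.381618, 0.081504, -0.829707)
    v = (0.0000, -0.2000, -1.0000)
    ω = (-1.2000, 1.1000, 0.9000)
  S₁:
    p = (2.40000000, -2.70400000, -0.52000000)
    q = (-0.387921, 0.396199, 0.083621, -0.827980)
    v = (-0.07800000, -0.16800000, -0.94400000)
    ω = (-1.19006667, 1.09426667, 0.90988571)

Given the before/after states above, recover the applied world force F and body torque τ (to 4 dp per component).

F = (-3.9000, 1.6000, 2.8000)
τ = (0.0200, -0.0300, -0.0100)

velocity change Δv = (-0.07800000, 0.03200000, 0.05600000)
m·(v₁−v₀)/dt = (-3.9000, 1.6000, 2.8000)
Δω = ω₁−ω₀ = (0.00993333, -0.00573333, 0.00988571)
gyro term ω₀×Iω₀ = (-0.0396, 0.0216, -0.0792)
I·α + gyro = (0.0200, -0.0300, -0.0100)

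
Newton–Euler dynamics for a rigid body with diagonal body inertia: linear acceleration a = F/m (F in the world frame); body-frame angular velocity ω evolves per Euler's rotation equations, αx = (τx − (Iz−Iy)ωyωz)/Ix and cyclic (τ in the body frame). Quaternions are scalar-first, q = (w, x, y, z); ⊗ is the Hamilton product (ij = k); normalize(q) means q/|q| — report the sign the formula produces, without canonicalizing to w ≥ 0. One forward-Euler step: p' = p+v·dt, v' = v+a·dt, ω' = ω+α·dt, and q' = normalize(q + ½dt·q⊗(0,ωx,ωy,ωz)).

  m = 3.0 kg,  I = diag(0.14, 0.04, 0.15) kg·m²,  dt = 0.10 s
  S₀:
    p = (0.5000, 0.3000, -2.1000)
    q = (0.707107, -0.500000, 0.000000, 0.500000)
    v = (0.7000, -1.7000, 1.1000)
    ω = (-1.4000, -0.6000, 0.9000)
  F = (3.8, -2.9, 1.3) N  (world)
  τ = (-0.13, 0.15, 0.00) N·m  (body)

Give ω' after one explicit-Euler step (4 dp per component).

precession coupling ω×(Iω) = (-0.0594, 0.0126, -0.0840)
angular accel α = (-0.5043, 3.4350, 0.5600)
ω' = ω + α·dt = (-1.4504, -0.2565, 0.9560)

ω' = (-1.4504, -0.2565, 0.9560)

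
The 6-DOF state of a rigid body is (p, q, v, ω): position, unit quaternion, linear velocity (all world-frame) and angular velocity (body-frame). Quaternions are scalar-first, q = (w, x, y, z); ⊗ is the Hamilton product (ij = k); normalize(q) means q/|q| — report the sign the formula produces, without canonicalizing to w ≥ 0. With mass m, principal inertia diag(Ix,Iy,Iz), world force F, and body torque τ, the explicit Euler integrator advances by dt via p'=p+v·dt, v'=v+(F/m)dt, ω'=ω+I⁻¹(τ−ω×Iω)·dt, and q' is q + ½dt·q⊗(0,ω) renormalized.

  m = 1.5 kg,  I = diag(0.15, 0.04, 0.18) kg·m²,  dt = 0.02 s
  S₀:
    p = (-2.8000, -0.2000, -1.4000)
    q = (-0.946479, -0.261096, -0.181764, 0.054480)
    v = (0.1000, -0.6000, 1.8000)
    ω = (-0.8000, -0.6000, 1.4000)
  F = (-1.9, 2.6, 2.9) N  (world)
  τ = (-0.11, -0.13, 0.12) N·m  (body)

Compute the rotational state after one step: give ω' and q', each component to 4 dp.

(τ − ω×Iω)/I = (0.0507, -4.0900, 0.9600)
ω + α·dt = (-0.7990, -0.6818, 1.4192)
q⊗(0,ω) = (-0.3942072, 0.5354016, 0.8898378, -1.3138242)
q + ½dt·q⊗(0,ω), renormalized = (-0.9503, -0.2557, -0.1728, 0.0413)

ω' = (-0.7990, -0.6818, 1.4192)
q' = (-0.9503, -0.2557, -0.1728, 0.0413)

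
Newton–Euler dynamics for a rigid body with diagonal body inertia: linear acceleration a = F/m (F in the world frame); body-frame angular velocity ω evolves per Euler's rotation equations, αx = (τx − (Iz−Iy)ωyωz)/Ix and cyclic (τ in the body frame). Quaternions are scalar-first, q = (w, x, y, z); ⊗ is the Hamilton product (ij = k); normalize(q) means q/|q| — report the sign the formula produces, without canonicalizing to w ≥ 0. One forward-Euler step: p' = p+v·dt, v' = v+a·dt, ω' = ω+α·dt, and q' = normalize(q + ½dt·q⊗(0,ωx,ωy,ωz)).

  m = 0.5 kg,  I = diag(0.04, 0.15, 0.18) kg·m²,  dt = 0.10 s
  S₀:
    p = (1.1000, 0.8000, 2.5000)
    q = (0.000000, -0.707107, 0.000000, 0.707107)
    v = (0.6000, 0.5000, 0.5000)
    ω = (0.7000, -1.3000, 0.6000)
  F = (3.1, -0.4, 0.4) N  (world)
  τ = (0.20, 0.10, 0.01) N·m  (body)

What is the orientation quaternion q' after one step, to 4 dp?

q' = (0.0035, -0.6591, 0.0458, 0.7507)

q⊗(0,ω) = (0.0707107, 0.9192391, 0.9192391, 0.9192391)
q' = normalize(q + ½dt·q⊗(0,ω)) = (0.0035, -0.6591, 0.0458, 0.7507)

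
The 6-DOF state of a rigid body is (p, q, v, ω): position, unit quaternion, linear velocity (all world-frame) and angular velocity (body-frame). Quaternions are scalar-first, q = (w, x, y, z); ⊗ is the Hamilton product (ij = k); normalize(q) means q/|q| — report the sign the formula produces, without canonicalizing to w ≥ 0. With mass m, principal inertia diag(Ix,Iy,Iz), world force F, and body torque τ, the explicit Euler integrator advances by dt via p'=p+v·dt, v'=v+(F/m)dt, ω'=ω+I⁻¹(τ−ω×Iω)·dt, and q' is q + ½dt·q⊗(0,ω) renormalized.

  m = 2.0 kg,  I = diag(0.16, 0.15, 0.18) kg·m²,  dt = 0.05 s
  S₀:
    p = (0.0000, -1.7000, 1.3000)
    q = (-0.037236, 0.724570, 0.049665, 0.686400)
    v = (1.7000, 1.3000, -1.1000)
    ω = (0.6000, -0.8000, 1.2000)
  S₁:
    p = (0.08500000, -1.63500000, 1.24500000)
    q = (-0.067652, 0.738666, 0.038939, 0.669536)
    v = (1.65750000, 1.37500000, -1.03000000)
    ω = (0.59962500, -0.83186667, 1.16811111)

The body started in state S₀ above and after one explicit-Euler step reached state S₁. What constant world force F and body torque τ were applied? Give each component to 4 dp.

F = (-1.7000, 3.0000, 2.8000)
τ = (-0.0300, -0.1100, -0.1100)

velocity change Δv = (-0.04250000, 0.07500000, 0.07000000)
m·(v₁−v₀)/dt = (-1.7000, 3.0000, 2.8000)
Δω = ω₁−ω₀ = (-0.00037500, -0.03186667, -0.03188889)
precession coupling = (-0.0288, -0.0144, 0.0048)
applied torque τ = (-0.0300, -0.1100, -0.1100)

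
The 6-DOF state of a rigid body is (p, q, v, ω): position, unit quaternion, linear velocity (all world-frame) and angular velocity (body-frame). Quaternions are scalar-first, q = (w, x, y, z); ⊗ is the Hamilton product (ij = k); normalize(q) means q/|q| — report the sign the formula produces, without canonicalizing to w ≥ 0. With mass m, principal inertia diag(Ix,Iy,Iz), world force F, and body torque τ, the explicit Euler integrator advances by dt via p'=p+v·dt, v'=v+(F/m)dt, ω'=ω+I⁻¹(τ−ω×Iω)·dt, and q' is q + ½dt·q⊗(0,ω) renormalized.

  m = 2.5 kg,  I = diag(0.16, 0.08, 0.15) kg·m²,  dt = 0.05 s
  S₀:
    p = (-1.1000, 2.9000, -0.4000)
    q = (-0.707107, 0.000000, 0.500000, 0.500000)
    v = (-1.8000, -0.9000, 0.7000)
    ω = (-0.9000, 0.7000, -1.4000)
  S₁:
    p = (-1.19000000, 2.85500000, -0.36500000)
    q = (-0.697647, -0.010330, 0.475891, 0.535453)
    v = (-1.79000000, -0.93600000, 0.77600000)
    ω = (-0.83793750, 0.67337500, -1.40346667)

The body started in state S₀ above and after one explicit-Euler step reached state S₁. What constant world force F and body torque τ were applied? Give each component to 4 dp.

F = (0.5000, -1.8000, 3.8000)
τ = (0.1300, -0.0300, 0.0400)

v₁ − v₀ = (0.01000000, -0.03600000, 0.07600000)
m·(v₁−v₀)/dt = (0.5000, -1.8000, 3.8000)
Δω = ω₁−ω₀ = (0.06206250, -0.02662500, -0.00346667)
ω₀×(Iω₀) = (-0.0686, 0.0126, 0.0504)
I·α + gyro = (0.1300, -0.0300, 0.0400)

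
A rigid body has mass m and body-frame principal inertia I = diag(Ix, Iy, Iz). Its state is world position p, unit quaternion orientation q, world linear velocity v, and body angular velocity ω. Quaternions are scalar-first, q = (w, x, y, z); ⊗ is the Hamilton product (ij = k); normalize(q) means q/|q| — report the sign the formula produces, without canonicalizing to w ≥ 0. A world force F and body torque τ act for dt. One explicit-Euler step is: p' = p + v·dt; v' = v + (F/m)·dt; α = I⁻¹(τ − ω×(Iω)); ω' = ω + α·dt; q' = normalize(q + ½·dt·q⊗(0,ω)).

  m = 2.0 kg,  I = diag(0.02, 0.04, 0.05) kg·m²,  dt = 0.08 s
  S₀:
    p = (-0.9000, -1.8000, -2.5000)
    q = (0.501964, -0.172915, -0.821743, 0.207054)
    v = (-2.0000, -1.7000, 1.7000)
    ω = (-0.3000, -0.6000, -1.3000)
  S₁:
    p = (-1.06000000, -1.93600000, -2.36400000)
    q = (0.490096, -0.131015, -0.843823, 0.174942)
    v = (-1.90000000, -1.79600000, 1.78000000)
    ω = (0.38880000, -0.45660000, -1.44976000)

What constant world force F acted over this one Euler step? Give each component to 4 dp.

F = (2.5000, -2.4000, 2.0000)

Δv = v₁−v₀ = (0.10000000, -0.09600000, 0.08000000)
F = m·Δv/dt = (2.5000, -2.4000, 2.0000)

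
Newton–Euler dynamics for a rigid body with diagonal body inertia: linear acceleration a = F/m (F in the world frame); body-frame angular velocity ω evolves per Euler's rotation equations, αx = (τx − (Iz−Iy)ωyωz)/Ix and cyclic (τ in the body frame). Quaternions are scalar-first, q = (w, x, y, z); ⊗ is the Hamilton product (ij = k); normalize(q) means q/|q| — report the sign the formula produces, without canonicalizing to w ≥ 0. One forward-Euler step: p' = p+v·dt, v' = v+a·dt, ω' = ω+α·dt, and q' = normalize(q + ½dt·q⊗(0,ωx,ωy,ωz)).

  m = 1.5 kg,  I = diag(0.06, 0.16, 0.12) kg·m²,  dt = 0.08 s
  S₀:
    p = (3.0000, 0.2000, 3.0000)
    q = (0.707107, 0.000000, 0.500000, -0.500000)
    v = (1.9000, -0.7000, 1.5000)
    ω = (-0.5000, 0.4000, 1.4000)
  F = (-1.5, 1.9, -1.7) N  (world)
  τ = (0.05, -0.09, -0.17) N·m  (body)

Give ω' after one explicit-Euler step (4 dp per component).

angular accel α = (1.2067, -0.8250, -1.2500)
ω' = ω + α·dt = (-0.4035, 0.3340, 1.3000)

ω' = (-0.4035, 0.3340, 1.3000)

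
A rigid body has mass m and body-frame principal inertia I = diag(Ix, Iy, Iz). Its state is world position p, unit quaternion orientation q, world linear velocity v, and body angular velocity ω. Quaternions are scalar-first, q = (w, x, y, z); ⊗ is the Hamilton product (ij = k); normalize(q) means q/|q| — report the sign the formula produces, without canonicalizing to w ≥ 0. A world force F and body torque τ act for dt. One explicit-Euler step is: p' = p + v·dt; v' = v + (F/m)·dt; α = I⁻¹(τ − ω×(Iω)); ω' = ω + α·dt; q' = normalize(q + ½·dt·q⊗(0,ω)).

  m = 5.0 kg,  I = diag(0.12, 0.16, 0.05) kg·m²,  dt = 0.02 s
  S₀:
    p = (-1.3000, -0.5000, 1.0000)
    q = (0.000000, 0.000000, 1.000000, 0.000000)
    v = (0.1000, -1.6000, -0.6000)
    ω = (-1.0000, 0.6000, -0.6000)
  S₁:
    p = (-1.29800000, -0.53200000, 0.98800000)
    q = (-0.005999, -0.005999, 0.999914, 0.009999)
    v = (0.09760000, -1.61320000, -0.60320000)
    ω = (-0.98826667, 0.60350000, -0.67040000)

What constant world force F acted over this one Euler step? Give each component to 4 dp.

velocity change Δv = (-0.00240000, -0.01320000, -0.00320000)
F = m·Δv/dt = (-0.6000, -3.3000, -0.8000)

F = (-0.6000, -3.3000, -0.8000)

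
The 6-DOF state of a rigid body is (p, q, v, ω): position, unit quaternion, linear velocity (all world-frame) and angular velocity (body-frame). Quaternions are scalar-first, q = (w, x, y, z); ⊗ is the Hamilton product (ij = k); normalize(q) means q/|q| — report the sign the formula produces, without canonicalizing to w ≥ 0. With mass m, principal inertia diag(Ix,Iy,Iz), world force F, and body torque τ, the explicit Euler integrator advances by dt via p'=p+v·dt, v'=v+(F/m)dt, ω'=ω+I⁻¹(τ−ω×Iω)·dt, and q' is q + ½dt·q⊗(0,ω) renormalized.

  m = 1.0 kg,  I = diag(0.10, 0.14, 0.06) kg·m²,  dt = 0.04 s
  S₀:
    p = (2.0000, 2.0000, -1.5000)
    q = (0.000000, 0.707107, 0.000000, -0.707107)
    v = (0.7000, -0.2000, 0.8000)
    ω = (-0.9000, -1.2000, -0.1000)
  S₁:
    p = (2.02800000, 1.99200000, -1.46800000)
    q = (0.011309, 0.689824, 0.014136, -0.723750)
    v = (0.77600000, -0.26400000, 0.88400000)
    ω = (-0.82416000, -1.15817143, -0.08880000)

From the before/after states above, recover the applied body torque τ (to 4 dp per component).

Δω = ω₁−ω₀ = (0.07584000, 0.04182857, 0.01120000)
precession coupling = (-0.0096, 0.0036, 0.0432)
τ = I·(Δω/dt) + ω₀×(Iω₀) = (0.1800, 0.1500, 0.0600)

τ = (0.1800, 0.1500, 0.0600)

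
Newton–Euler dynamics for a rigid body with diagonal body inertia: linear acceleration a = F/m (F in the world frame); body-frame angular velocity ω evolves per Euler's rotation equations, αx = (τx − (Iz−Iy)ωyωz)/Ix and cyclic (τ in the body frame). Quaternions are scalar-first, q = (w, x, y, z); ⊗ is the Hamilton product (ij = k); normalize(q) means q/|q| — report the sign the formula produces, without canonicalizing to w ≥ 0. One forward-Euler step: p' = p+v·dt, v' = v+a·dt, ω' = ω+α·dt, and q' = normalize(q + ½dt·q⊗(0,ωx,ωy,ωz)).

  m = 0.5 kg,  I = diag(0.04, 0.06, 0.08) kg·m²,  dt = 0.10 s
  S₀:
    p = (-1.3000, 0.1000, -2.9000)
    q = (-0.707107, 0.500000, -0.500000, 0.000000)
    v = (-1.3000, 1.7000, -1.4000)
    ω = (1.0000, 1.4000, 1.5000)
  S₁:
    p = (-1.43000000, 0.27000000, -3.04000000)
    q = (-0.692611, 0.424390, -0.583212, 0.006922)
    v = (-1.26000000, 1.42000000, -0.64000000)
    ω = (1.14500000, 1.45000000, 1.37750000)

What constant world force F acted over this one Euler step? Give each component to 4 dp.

velocity change Δv = (0.04000000, -0.28000000, 0.76000000)
m·(v₁−v₀)/dt = (0.2000, -1.4000, 3.8000)

F = (0.2000, -1.4000, 3.8000)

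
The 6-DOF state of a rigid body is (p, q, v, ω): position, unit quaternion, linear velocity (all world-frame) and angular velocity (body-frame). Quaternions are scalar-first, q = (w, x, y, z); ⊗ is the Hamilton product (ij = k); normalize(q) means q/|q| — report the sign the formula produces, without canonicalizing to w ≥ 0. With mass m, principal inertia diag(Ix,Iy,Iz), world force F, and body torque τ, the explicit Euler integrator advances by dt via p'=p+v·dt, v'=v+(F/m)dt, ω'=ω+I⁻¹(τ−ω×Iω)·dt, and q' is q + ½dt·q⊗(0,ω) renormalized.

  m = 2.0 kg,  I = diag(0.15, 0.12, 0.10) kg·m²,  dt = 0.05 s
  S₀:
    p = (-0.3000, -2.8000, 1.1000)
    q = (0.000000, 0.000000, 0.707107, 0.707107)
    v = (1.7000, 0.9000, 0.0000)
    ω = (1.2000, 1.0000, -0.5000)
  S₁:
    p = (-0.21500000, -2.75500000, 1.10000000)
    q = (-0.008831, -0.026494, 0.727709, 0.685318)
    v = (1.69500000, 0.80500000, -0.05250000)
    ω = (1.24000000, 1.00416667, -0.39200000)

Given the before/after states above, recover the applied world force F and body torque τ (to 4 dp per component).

velocity change Δv = (-0.00500000, -0.09500000, -0.05250000)
F = m·Δv/dt = (-0.2000, -3.8000, -2.1000)
Δω = ω₁−ω₀ = (0.04000000, 0.00416667, 0.10800000)
ω₀×(Iω₀) = (0.0100, -0.0300, -0.0360)
I·α + gyro = (0.1300, -0.0200, 0.1800)

F = (-0.2000, -3.8000, -2.1000)
τ = (0.1300, -0.0200, 0.1800)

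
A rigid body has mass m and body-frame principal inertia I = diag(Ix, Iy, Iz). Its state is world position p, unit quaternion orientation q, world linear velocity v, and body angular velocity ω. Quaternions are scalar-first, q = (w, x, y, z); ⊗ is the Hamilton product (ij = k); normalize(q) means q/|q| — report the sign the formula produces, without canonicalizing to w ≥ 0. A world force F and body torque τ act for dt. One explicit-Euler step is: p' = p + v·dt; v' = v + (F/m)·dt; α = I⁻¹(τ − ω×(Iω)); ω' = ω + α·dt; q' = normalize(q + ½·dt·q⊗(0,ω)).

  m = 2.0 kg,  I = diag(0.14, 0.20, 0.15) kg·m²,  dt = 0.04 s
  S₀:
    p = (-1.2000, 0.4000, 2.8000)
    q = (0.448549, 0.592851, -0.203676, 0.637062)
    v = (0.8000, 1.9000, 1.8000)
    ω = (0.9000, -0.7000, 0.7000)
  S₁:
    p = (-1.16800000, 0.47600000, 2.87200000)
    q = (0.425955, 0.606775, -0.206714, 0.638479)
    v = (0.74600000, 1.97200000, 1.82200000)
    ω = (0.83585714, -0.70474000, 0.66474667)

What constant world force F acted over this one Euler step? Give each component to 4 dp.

v₁ − v₀ = (-0.05400000, 0.07200000, 0.02200000)
F = m·Δv/dt = (-2.7000, 3.6000, 1.1000)

F = (-2.7000, 3.6000, 1.1000)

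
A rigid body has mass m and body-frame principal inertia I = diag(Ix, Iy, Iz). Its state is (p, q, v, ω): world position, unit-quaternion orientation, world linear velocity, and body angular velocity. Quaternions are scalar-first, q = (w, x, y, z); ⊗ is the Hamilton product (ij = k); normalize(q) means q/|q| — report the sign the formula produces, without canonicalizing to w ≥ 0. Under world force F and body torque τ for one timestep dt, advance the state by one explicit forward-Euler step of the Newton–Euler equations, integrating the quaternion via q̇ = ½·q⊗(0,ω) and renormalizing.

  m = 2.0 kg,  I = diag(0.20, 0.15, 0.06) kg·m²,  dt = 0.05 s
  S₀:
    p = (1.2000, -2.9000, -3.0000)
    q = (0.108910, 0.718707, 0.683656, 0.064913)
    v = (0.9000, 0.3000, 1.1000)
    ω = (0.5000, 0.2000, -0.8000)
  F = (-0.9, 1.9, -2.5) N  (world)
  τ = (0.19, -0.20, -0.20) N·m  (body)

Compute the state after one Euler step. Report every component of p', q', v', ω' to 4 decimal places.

precession coupling ω×(Iω) = (0.0144, -0.0560, -0.0050)
(τ − ω×Iω)/I = (0.8780, -0.9600, -3.2500)
ω + α·dt = (0.5439, 0.1520, -0.9625)
Hamilton product q⊗(0,ω) = (-0.4441543, -0.5054524, 0.6292041, -0.2852146)
q' = normalize(q + ½dt·q⊗(0,ω)) = (0.0978, 0.7059, 0.6992, 0.0578)
a = (-0.4500, 0.9500, -1.2500)
p + v·dt = (1.2450, -2.8850, -2.9450)
v' = v + a·dt = (0.8775, 0.3475, 1.0375)

p' = (1.2450, -2.8850, -2.9450)
q' = (0.0978, 0.7059, 0.6992, 0.0578)
v' = (0.8775, 0.3475, 1.0375)
ω' = (0.5439, 0.1520, -0.9625)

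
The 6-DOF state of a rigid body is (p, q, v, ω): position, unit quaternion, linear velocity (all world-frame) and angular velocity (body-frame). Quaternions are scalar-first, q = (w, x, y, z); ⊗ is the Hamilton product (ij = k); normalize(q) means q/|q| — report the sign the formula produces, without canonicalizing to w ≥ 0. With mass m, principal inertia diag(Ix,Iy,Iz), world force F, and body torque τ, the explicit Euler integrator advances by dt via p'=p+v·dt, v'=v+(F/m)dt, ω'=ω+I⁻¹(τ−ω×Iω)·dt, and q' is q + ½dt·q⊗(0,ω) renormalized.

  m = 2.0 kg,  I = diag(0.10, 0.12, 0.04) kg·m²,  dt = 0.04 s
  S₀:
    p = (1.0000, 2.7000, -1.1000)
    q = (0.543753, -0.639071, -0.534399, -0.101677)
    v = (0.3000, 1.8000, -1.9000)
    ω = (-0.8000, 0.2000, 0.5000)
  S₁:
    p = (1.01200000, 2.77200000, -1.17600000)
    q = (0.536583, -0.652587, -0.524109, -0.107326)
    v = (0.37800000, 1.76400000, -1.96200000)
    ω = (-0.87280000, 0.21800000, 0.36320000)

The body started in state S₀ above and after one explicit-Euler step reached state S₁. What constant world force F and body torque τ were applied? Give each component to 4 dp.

rate change Δω = (-0.07280000, 0.01800000, -0.13680000)
gyro term ω₀×Iω₀ = (-0.0080, -0.0240, -0.0032)
applied torque τ = (-0.1900, 0.0300, -0.1400)
velocity change Δv = (0.07800000, -0.03600000, -0.06200000)
m·(v₁−v₀)/dt = (3.9000, -1.8000, -3.1000)

F = (3.9000, -1.8000, -3.1000)
τ = (-0.1900, 0.0300, -0.1400)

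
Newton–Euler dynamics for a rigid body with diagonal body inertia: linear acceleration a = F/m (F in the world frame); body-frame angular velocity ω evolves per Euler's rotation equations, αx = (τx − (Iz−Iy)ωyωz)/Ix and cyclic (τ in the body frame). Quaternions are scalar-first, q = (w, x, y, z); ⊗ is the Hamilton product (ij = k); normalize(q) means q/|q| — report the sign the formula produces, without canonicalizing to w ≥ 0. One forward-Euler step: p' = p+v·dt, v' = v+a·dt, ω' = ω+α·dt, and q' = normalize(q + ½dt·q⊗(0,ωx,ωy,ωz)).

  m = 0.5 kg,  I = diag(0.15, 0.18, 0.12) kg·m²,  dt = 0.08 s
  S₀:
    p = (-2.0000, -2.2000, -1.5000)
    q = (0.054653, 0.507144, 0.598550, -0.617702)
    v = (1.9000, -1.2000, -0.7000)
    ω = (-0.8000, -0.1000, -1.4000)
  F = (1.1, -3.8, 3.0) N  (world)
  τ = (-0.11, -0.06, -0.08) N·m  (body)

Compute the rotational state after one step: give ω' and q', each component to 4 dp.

ω' = (-0.8542, -0.1416, -1.4549)
q' = (0.0386, 0.4684, 0.6452, -0.6024)

ω×(Iω) gyroscopic = (-0.0084, 0.0336, 0.0024)
(τ − ω×Iω)/I = (-0.6773, -0.5200, -0.6867)
ω' = ω + α·dt = (-0.8542, -0.1416, -1.4549)
q⊗(0,ω) = (-0.3992126, -0.9434626, 1.1986979, 0.3516114)
updated quaternion q' = (0.0386, 0.4684, 0.6452, -0.6024)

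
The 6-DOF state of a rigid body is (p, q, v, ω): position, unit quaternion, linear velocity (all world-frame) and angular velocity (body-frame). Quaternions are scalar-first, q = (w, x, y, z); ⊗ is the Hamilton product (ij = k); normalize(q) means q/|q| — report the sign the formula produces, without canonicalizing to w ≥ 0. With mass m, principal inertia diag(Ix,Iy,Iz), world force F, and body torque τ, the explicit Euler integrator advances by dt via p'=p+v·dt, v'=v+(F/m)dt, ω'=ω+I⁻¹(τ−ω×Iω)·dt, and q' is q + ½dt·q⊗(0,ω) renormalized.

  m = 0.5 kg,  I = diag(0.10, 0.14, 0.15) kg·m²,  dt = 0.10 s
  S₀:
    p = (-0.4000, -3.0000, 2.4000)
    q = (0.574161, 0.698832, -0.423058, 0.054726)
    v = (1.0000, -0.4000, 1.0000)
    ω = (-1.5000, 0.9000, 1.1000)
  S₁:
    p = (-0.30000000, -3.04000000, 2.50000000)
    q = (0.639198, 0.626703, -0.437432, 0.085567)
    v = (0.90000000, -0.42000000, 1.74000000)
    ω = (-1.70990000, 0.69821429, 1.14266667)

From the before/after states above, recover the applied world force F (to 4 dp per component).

F = (-0.5000, -0.1000, 3.7000)

Δv = v₁−v₀ = (-0.10000000, -0.02000000, 0.74000000)
F = m·Δv/dt = (-0.5000, -0.1000, 3.7000)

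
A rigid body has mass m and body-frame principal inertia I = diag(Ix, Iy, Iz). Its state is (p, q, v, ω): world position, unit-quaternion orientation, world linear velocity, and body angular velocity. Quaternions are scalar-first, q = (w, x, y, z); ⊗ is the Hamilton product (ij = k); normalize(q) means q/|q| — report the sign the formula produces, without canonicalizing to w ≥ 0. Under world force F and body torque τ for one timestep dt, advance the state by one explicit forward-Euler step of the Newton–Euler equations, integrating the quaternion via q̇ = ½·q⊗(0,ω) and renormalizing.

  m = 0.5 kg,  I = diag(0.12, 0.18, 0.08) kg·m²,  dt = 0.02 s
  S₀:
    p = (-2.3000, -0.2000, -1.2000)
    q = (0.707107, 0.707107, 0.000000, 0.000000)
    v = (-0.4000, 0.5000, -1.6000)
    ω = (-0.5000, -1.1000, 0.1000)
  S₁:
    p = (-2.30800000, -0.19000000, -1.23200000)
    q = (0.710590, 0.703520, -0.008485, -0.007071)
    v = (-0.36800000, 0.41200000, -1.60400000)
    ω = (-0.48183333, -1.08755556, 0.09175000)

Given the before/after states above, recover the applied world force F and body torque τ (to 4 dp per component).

v₁ − v₀ = (0.03200000, -0.08800000, -0.00400000)
applied force F = (0.8000, -2.2000, -0.1000)
Δω = ω₁−ω₀ = (0.01816667, 0.01244444, -0.00825000)
τ = I·(Δω/dt) + ω₀×(Iω₀) = (0.1200, 0.1100, 0.0000)

F = (0.8000, -2.2000, -0.1000)
τ = (0.1200, 0.1100, 0.0000)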